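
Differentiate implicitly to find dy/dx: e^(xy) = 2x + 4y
Apply d/dx to both sides, remembering that y depends on x. Each occurrence of y therefore brings in a y' = dy/dx via the chain rule.

With F(x, y) equal to the left-hand side minus the right, differentiate F term by term:
  d/dx[-2x] = -2
  d/dx[-4y] = -4·y'
  d/dx[e^(xy)] = (x·y' + y)·e^(xy)
Adding these up, d/dx[F] = 0 becomes
  (y·e^(xy) - 2) + (x·e^(xy) - 4)·y' = 0,
so isolating y',
  dy/dx = -(y·e^(xy) - 2)/(x·e^(xy) - 4) = (-y·e^(xy) + 2)/(x·e^(xy) - 4)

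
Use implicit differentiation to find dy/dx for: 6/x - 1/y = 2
Apply d/dx to both sides, remembering that y depends on x. Each occurrence of y therefore brings in a y' = dy/dx via the chain rule.

With F(x, y) equal to the left-hand side minus the right, differentiate F term by term:
  d/dx[-1/y] = y'/y^2
  d/dx[6/x] = -6/x^2
  d/dx[-2] = 0
Adding these up, d/dx[F] = 0 becomes
  (-6/x^2) + (y^(-2))·y' = 0,
so isolating y',
  dy/dx = -(-6/x^2)/(y^(-2)) = 6y^2/x^2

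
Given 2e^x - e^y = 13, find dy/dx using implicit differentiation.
Differentiate both sides with respect to x, treating y as y(x). By the chain rule, any term containing y contributes a factor of y' = dy/dx when we differentiate it.

Move every term to one side and write the relation as F(x, y) = 0. Term by term,
  d/dx[2e^(x)] = 2e^(x)
  d/dx[-e^(y)] = -y'·e^(y)
  d/dx[-13] = 0

The pieces without y' make up ∂F/∂x and the coefficient of y' is ∂F/∂y:
  ∂F/∂x = 2e^(x),
  ∂F/∂y = -e^(y).

Since d/dx[F] = ∂F/∂x + (∂F/∂y)·y' = 0, solve for y':
  (∂F/∂y)·y' = -∂F/∂x
  dy/dx = -(∂F/∂x)/(∂F/∂y) = -(2e^(x))/(-e^(y)) = 2e^(x - y)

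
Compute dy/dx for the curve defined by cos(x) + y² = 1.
Apply d/dx to both sides, remembering that y depends on x. Each occurrence of y therefore brings in a y' = dy/dx via the chain rule.

With F(x, y) equal to the left-hand side minus the right, differentiate F term by term:
  d/dx[y^2] = 2y·y'
  d/dx[cos(x)] = -sin(x)
  d/dx[-1] = 0
Adding these up, d/dx[F] = 0 becomes
  (-sin(x)) + (2y)·y' = 0,
so isolating y',
  dy/dx = -(-sin(x))/(2y) = sin(x)/(2y)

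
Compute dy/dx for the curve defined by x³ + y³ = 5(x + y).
Differentiate both sides with respect to x, treating y as y(x). By the chain rule, any term containing y contributes a factor of y' = dy/dx when we differentiate it.

Move every term to one side and write the relation as F(x, y) = 0. Term by term,
  d/dx[x^3] = 3x^2
  d/dx[-5x] = -5
  d/dx[y^3] = 3y^2·y'
  d/dx[-5y] = -5·y'

The pieces without y' make up ∂F/∂x and the coefficient of y' is ∂F/∂y:
  ∂F/∂x = 3x^2 - 5,
  ∂F/∂y = 3y^2 - 5.

Since d/dx[F] = ∂F/∂x + (∂F/∂y)·y' = 0, solve for y':
  (∂F/∂y)·y' = -∂F/∂x
  dy/dx = -(∂F/∂x)/(∂F/∂y) = -(3x^2 - 5)/(3y^2 - 5) = (5 - 3x^2)/(3y^2 - 5)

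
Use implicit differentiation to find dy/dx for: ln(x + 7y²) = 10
Take d/dx of both sides. Since y is implicitly a function of x, the chain rule attaches a y' = dy/dx factor whenever we differentiate through y.

Set F(x, y) = (left side) − (right side), so the curve is F = 0. Differentiating each term of F:
  d/dx[ln(x + 7y^2)] = (14y·y' + 1)/(x + 7y^2)
  d/dx[-10] = 0

Collecting, the y'-free part is the partial derivative in x and the y' coefficient is the partial derivative in y:
  ∂F/∂x = 1/(x + 7y^2)
  ∂F/∂y = 14y/(x + 7y^2)

so d/dx[F(x, y(x))] = ∂F/∂x + (∂F/∂y)·y' = 0. Rearranging,
  dy/dx = -(∂F/∂x)/(∂F/∂y) = -(1/(x + 7y^2))/(14y/(x + 7y^2)) = -1/(14y)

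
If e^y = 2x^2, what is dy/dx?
Differentiate both sides with respect to x, treating y as y(x). By the chain rule, any term containing y contributes a factor of y' = dy/dx when we differentiate it.

Move every term to one side and write the relation as F(x, y) = 0. Term by term,
  d/dx[-2x^2] = -4x
  d/dx[e^(y)] = y'·e^(y)

The pieces without y' make up ∂F/∂x and the coefficient of y' is ∂F/∂y:
  ∂F/∂x = -4x,
  ∂F/∂y = e^(y).

Since d/dx[F] = ∂F/∂x + (∂F/∂y)·y' = 0, solve for y':
  (∂F/∂y)·y' = -∂F/∂x
  dy/dx = -(∂F/∂x)/(∂F/∂y) = -(-4x)/(e^(y)) = 4x·e^(-y)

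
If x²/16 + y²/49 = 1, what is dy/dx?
Take d/dx of both sides. Since y is implicitly a function of x, the chain rule attaches a y' = dy/dx factor whenever we differentiate through y.

Set F(x, y) = (left side) − (right side), so the curve is F = 0. Differentiating each term of F:
  d/dx[x^2/16] = x/8
  d/dx[y^2/49] = 2y·y'/49
  d/dx[-1] = 0

Collecting, the y'-free part is the partial derivative in x and the y' coefficient is the partial derivative in y:
  ∂F/∂x = x/8
  ∂F/∂y = 2y/49

so d/dx[F(x, y(x))] = ∂F/∂x + (∂F/∂y)·y' = 0. Rearranging,
  dy/dx = -(∂F/∂x)/(∂F/∂y) = -(x/8)/(2y/49) = -49x/(16y)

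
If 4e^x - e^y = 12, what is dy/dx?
Take d/dx of both sides. Since y is implicitly a function of x, the chain rule attaches a y' = dy/dx factor whenever we differentiate through y.

Set F(x, y) = (left side) − (right side), so the curve is F = 0. Differentiating each term of F:
  d/dx[4e^(x)] = 4e^(x)
  d/dx[-e^(y)] = -y'·e^(y)
  d/dx[-12] = 0

Collecting, the y'-free part is the partial derivative in x and the y' coefficient is the partial derivative in y:
  ∂F/∂x = 4e^(x)
  ∂F/∂y = -e^(y)

so d/dx[F(x, y(x))] = ∂F/∂x + (∂F/∂y)·y' = 0. Rearranging,
  dy/dx = -(∂F/∂x)/(∂F/∂y) = -(4e^(x))/(-e^(y)) = 4e^(x - y)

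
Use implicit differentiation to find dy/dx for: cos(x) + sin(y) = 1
Take d/dx of both sides. Since y is implicitly a function of x, the chain rule attaches a y' = dy/dx factor whenever we differentiate through y.

Set F(x, y) = (left side) − (right side), so the curve is F = 0. Differentiating each term of F:
  d/dx[sin(y)] = y'·cos(y)
  d/dx[cos(x)] = -sin(x)
  d/dx[-1] = 0

Collecting, the y'-free part is the partial derivative in x and the y' coefficient is the partial derivative in y:
  ∂F/∂x = -sin(x)
  ∂F/∂y = cos(y)

so d/dx[F(x, y(x))] = ∂F/∂x + (∂F/∂y)·y' = 0. Rearranging,
  dy/dx = -(∂F/∂x)/(∂F/∂y) = -(-sin(x))/(cos(y)) = sin(x)/cos(y)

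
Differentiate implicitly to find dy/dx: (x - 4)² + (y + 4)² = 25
Differentiate both sides with respect to x, treating y as y(x). By the chain rule, any term containing y contributes a factor of y' = dy/dx when we differentiate it.

Move every term to one side and write the relation as F(x, y) = 0. Term by term,
  d/dx[(x - 4)^2] = 2x - 8
  d/dx[(y + 4)^2] = 2·y'(y + 4)
  d/dx[-25] = 0

The pieces without y' make up ∂F/∂x and the coefficient of y' is ∂F/∂y:
  ∂F/∂x = 2x - 8,
  ∂F/∂y = 2y + 8.

Since d/dx[F] = ∂F/∂x + (∂F/∂y)·y' = 0, solve for y':
  (∂F/∂y)·y' = -∂F/∂x
  dy/dx = -(∂F/∂x)/(∂F/∂y) = -(2x - 8)/(2y + 8) = (4 - x)/(y + 4)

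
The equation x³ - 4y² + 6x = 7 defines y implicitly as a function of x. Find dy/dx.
Take d/dx of both sides. Since y is implicitly a function of x, the chain rule attaches a y' = dy/dx factor whenever we differentiate through y.

Set F(x, y) = (left side) − (right side), so the curve is F = 0. Differentiating each term of F:
  d/dx[x^3] = 3x^2
  d/dx[6x] = 6
  d/dx[-4y^2] = -8y·y'
  d/dx[-7] = 0

Collecting, the y'-free part is the partial derivative in x and the y' coefficient is the partial derivative in y:
  ∂F/∂x = 3x^2 + 6
  ∂F/∂y = -8y

so d/dx[F(x, y(x))] = ∂F/∂x + (∂F/∂y)·y' = 0. Rearranging,
  dy/dx = -(∂F/∂x)/(∂F/∂y) = -(3x^2 + 6)/(-8y) = 3(x^2 + 2)/(8y)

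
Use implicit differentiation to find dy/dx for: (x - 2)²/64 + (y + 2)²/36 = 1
Differentiate both sides with respect to x, treating y as y(x). By the chain rule, any term containing y contributes a factor of y' = dy/dx when we differentiate it.

Move every term to one side and write the relation as F(x, y) = 0. Term by term,
  d/dx[(x - 2)^2/64] = x/32 - 1/16
  d/dx[(y + 2)^2/36] = y'(y + 2)/18
  d/dx[-1] = 0

The pieces without y' make up ∂F/∂x and the coefficient of y' is ∂F/∂y:
  ∂F/∂x = x/32 - 1/16,
  ∂F/∂y = y/18 + 1/9.

Since d/dx[F] = ∂F/∂x + (∂F/∂y)·y' = 0, solve for y':
  (∂F/∂y)·y' = -∂F/∂x
  dy/dx = -(∂F/∂x)/(∂F/∂y) = -(x/32 - 1/16)/(y/18 + 1/9)
        = -((x - 2)/32)/((y + 2)/18) = 9(2 - x)/(16(y + 2))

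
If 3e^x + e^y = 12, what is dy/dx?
Take d/dx of both sides. Since y is implicitly a function of x, the chain rule attaches a y' = dy/dx factor whenever we differentiate through y.

Set F(x, y) = (left side) − (right side), so the curve is F = 0. Differentiating each term of F:
  d/dx[3e^(x)] = 3e^(x)
  d/dx[e^(y)] = y'·e^(y)
  d/dx[-12] = 0

Collecting, the y'-free part is the partial derivative in x and the y' coefficient is the partial derivative in y:
  ∂F/∂x = 3e^(x)
  ∂F/∂y = e^(y)

so d/dx[F(x, y(x))] = ∂F/∂x + (∂F/∂y)·y' = 0. Rearranging,
  dy/dx = -(∂F/∂x)/(∂F/∂y) = -(3e^(x))/(e^(y)) = -3e^(x - y)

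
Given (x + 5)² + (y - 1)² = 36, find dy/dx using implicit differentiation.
Apply d/dx to both sides, remembering that y depends on x. Each occurrence of y therefore brings in a y' = dy/dx via the chain rule.

With F(x, y) equal to the left-hand side minus the right, differentiate F term by term:
  d/dx[(x + 5)^2] = 2x + 10
  d/dx[(y - 1)^2] = 2·y'(y - 1)
  d/dx[-36] = 0
Adding these up, d/dx[F] = 0 becomes
  (2x + 10) + (2y - 2)·y' = 0,
so isolating y',
  dy/dx = -(2x + 10)/(2y - 2) = (-x - 5)/(y - 1)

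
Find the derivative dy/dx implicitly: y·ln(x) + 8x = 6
Differentiate both sides with respect to x, treating y as y(x). By the chain rule, any term containing y contributes a factor of y' = dy/dx when we differentiate it.

Move every term to one side and write the relation as F(x, y) = 0. Term by term,
  d/dx[8x] = 8
  d/dx[y·ln(x)] = y'·ln(x) + y/x
  d/dx[-6] = 0

The pieces without y' make up ∂F/∂x and the coefficient of y' is ∂F/∂y:
  ∂F/∂x = 8 + y/x,
  ∂F/∂y = ln(x).

Since d/dx[F] = ∂F/∂x + (∂F/∂y)·y' = 0, solve for y':
  (∂F/∂y)·y' = -∂F/∂x
  dy/dx = -(∂F/∂x)/(∂F/∂y) = -(8 + y/x)/(ln(x))
        = -((8x + y)/x)/(ln(x)) = (-8x - y)/(x·ln(x))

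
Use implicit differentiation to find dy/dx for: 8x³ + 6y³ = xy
Apply d/dx to both sides, remembering that y depends on x. Each occurrence of y therefore brings in a y' = dy/dx via the chain rule.

With F(x, y) equal to the left-hand side minus the right, differentiate F term by term:
  d/dx[8x^3] = 24x^2
  d/dx[-xy] = -x·y' - y
  d/dx[6y^3] = 18y^2·y'
Adding these up, d/dx[F] = 0 becomes
  (24x^2 - y) + (-x + 18y^2)·y' = 0,
so isolating y',
  dy/dx = -(24x^2 - y)/(-x + 18y^2) = (24x^2 - y)/(x - 18y^2)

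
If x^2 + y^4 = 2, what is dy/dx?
Differentiate the relation implicitly: treat y = y(x) and apply the chain rule, so every y-derivative picks up a y' = dy/dx factor.

With everything moved to the left-hand side, differentiate term by term:
  d/dx[x^2] = 2x
  d/dx[y^4] = 4y^3·y'
  d/dx[-2] = 0

Separating the contributions that come from x directly and those that come through y:
  without y':      2x
  multiplying y':  4y^3

so (2x) + (4y^3)·y' = 0, and therefore
  dy/dx = -(2x)/(4y^3) = -x/(2y^3)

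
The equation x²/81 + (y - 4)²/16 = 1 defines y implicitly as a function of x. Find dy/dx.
Apply d/dx to both sides, remembering that y depends on x. Each occurrence of y therefore brings in a y' = dy/dx via the chain rule.

With F(x, y) equal to the left-hand side minus the right, differentiate F term by term:
  d/dx[x^2/81] = 2x/81
  d/dx[(y - 4)^2/16] = y'(y - 4)/8
  d/dx[-1] = 0
Adding these up, d/dx[F] = 0 becomes
  (2x/81) + (y/8 - 1/2)·y' = 0,
so isolating y',
  dy/dx = -(2x/81)/(y/8 - 1/2)
        = -(2x/81)/((y - 4)/8) = -16x/(81y - 324)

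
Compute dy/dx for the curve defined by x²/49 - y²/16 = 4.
Differentiate the relation implicitly: treat y = y(x) and apply the chain rule, so every y-derivative picks up a y' = dy/dx factor.

With everything moved to the left-hand side, differentiate term by term:
  d/dx[x^2/49] = 2x/49
  d/dx[-y^2/16] = -y·y'/8
  d/dx[-4] = 0

Separating the contributions that come from x directly and those that come through y:
  without y':      2x/49
  multiplying y':  -y/8

so (2x/49) + (-y/8)·y' = 0, and therefore
  dy/dx = -(2x/49)/(-y/8) = 16x/(49y)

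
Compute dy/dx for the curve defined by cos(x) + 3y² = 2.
Differentiate both sides with respect to x, treating y as y(x). By the chain rule, any term containing y contributes a factor of y' = dy/dx when we differentiate it.

Move every term to one side and write the relation as F(x, y) = 0. Term by term,
  d/dx[3y^2] = 6y·y'
  d/dx[cos(x)] = -sin(x)
  d/dx[-2] = 0

The pieces without y' make up ∂F/∂x and the coefficient of y' is ∂F/∂y:
  ∂F/∂x = -sin(x),
  ∂F/∂y = 6y.

Since d/dx[F] = ∂F/∂x + (∂F/∂y)·y' = 0, solve for y':
  (∂F/∂y)·y' = -∂F/∂x
  dy/dx = -(∂F/∂x)/(∂F/∂y) = -(-sin(x))/(6y) = sin(x)/(6y)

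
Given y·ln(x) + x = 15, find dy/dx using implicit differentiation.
Differentiate both sides with respect to x, treating y as y(x). By the chain rule, any term containing y contributes a factor of y' = dy/dx when we differentiate it.

Move every term to one side and write the relation as F(x, y) = 0. Term by term,
  d/dx[x] = 1
  d/dx[y·ln(x)] = y'·ln(x) + y/x
  d/dx[-15] = 0

The pieces without y' make up ∂F/∂x and the coefficient of y' is ∂F/∂y:
  ∂F/∂x = 1 + y/x,
  ∂F/∂y = ln(x).

Since d/dx[F] = ∂F/∂x + (∂F/∂y)·y' = 0, solve for y':
  (∂F/∂y)·y' = -∂F/∂x
  dy/dx = -(∂F/∂x)/(∂F/∂y) = -(1 + y/x)/(ln(x))
        = -((x + y)/x)/(ln(x)) = (-x - y)/(x·ln(x))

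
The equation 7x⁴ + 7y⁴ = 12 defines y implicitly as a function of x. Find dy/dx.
Differentiate the relation implicitly: treat y = y(x) and apply the chain rule, so every y-derivative picks up a y' = dy/dx factor.

With everything moved to the left-hand side, differentiate term by term:
  d/dx[7x^4] = 28x^3
  d/dx[7y^4] = 28y^3·y'
  d/dx[-12] = 0

Separating the contributions that come from x directly and those that come through y:
  without y':      28x^3
  multiplying y':  28y^3

so (28x^3) + (28y^3)·y' = 0, and therefore
  dy/dx = -(28x^3)/(28y^3) = -x^3/y^3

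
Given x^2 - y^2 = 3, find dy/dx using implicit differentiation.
Differentiate both sides with respect to x, treating y as y(x). By the chain rule, any term containing y contributes a factor of y' = dy/dx when we differentiate it.

Move every term to one side and write the relation as F(x, y) = 0. Term by term,
  d/dx[x^2] = 2x
  d/dx[-y^2] = -2y·y'
  d/dx[-3] = 0

The pieces without y' make up ∂F/∂x and the coefficient of y' is ∂F/∂y:
  ∂F/∂x = 2x,
  ∂F/∂y = -2y.

Since d/dx[F] = ∂F/∂x + (∂F/∂y)·y' = 0, solve for y':
  (∂F/∂y)·y' = -∂F/∂x
  dy/dx = -(∂F/∂x)/(∂F/∂y) = -(2x)/(-2y) = x/y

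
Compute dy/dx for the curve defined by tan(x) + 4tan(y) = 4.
Differentiate both sides with respect to x, treating y as y(x). By the chain rule, any term containing y contributes a factor of y' = dy/dx when we differentiate it.

Move every term to one side and write the relation as F(x, y) = 0. Term by term,
  d/dx[tan(x)] = tan(x)^2 + 1
  d/dx[4tan(y)] = 4·y'(tan(y)^2 + 1)
  d/dx[-4] = 0

The pieces without y' make up ∂F/∂x and the coefficient of y' is ∂F/∂y:
  ∂F/∂x = tan(x)^2 + 1,
  ∂F/∂y = 4tan(y)^2 + 4.

Since d/dx[F] = ∂F/∂x + (∂F/∂y)·y' = 0, solve for y':
  (∂F/∂y)·y' = -∂F/∂x
  dy/dx = -(∂F/∂x)/(∂F/∂y) = -(tan(x)^2 + 1)/(4tan(y)^2 + 4) = -cos(y)^2/(4cos(x)^2)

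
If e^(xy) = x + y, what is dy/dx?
Apply d/dx to both sides, remembering that y depends on x. Each occurrence of y therefore brings in a y' = dy/dx via the chain rule.

With F(x, y) equal to the left-hand side minus the right, differentiate F term by term:
  d/dx[-x] = -1
  d/dx[-y] = -y'
  d/dx[e^(xy)] = (x·y' + y)·e^(xy)
Adding these up, d/dx[F] = 0 becomes
  (y·e^(xy) - 1) + (x·e^(xy) - 1)·y' = 0,
so isolating y',
  dy/dx = -(y·e^(xy) - 1)/(x·e^(xy) - 1) = (-y·e^(xy) + 1)/(x·e^(xy) - 1)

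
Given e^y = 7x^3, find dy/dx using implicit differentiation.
Take d/dx of both sides. Since y is implicitly a function of x, the chain rule attaches a y' = dy/dx factor whenever we differentiate through y.

Set F(x, y) = (left side) − (right side), so the curve is F = 0. Differentiating each term of F:
  d/dx[-7x^3] = -21x^2
  d/dx[e^(y)] = y'·e^(y)

Collecting, the y'-free part is the partial derivative in x and the y' coefficient is the partial derivative in y:
  ∂F/∂x = -21x^2
  ∂F/∂y = e^(y)

so d/dx[F(x, y(x))] = ∂F/∂x + (∂F/∂y)·y' = 0. Rearranging,
  dy/dx = -(∂F/∂x)/(∂F/∂y) = -(-21x^2)/(e^(y)) = 21x^2e^(-y)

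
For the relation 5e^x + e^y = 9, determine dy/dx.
Differentiate the relation implicitly: treat y = y(x) and apply the chain rule, so every y-derivative picks up a y' = dy/dx factor.

With everything moved to the left-hand side, differentiate term by term:
  d/dx[5e^(x)] = 5e^(x)
  d/dx[e^(y)] = y'·e^(y)
  d/dx[-9] = 0

Separating the contributions that come from x directly and those that come through y:
  without y':      5e^(x)
  multiplying y':  e^(y)

so (5e^(x)) + (e^(y))·y' = 0, and therefore
  dy/dx = -(5e^(x))/(e^(y)) = -5e^(x - y)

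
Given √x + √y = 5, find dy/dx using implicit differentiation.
Apply d/dx to both sides, remembering that y depends on x. Each occurrence of y therefore brings in a y' = dy/dx via the chain rule.

With F(x, y) equal to the left-hand side minus the right, differentiate F term by term:
  d/dx[√(x)] = 1/(2√(x))
  d/dx[√(y)] = y'/(2√(y))
  d/dx[-5] = 0
Adding these up, d/dx[F] = 0 becomes
  (1/(2√(x))) + (1/(2√(y)))·y' = 0,
so isolating y',
  dy/dx = -(1/(2√(x)))/(1/(2√(y))) = -√(y)/√(x)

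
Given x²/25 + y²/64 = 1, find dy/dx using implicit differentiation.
Take d/dx of both sides. Since y is implicitly a function of x, the chain rule attaches a y' = dy/dx factor whenever we differentiate through y.

Set F(x, y) = (left side) − (right side), so the curve is F = 0. Differentiating each term of F:
  d/dx[x^2/25] = 2x/25
  d/dx[y^2/64] = y·y'/32
  d/dx[-1] = 0

Collecting, the y'-free part is the partial derivative in x and the y' coefficient is the partial derivative in y:
  ∂F/∂x = 2x/25
  ∂F/∂y = y/32

so d/dx[F(x, y(x))] = ∂F/∂x + (∂F/∂y)·y' = 0. Rearranging,
  dy/dx = -(∂F/∂x)/(∂F/∂y) = -(2x/25)/(y/32) = -64x/(25y)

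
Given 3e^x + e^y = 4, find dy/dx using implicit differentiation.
Apply d/dx to both sides, remembering that y depends on x. Each occurrence of y therefore brings in a y' = dy/dx via the chain rule.

With F(x, y) equal to the left-hand side minus the right, differentiate F term by term:
  d/dx[3e^(x)] = 3e^(x)
  d/dx[e^(y)] = y'·e^(y)
  d/dx[-4] = 0
Adding these up, d/dx[F] = 0 becomes
  (3e^(x)) + (e^(y))·y' = 0,
so isolating y',
  dy/dx = -(3e^(x))/(e^(y)) = -3e^(x - y)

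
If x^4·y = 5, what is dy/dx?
Take d/dx of both sides. Since y is implicitly a function of x, the chain rule attaches a y' = dy/dx factor whenever we differentiate through y.

Set F(x, y) = (left side) − (right side), so the curve is F = 0. Differentiating each term of F:
  d/dx[x^4y] = x^4·y' + 4x^3y
  d/dx[-5] = 0

Collecting, the y'-free part is the partial derivative in x and the y' coefficient is the partial derivative in y:
  ∂F/∂x = 4x^3y
  ∂F/∂y = x^4

so d/dx[F(x, y(x))] = ∂F/∂x + (∂F/∂y)·y' = 0. Rearranging,
  dy/dx = -(∂F/∂x)/(∂F/∂y) = -(4x^3y)/(x^4) = -4y/x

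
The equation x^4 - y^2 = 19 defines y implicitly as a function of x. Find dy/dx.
Take d/dx of both sides. Since y is implicitly a function of x, the chain rule attaches a y' = dy/dx factor whenever we differentiate through y.

Set F(x, y) = (left side) − (right side), so the curve is F = 0. Differentiating each term of F:
  d/dx[x^4] = 4x^3
  d/dx[-y^2] = -2y·y'
  d/dx[-19] = 0

Collecting, the y'-free part is the partial derivative in x and the y' coefficient is the partial derivative in y:
  ∂F/∂x = 4x^3
  ∂F/∂y = -2y

so d/dx[F(x, y(x))] = ∂F/∂x + (∂F/∂y)·y' = 0. Rearranging,
  dy/dx = -(∂F/∂x)/(∂F/∂y) = -(4x^3)/(-2y) = 2x^3/y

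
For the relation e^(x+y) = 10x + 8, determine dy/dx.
Differentiate the relation implicitly: treat y = y(x) and apply the chain rule, so every y-derivative picks up a y' = dy/dx factor.

With everything moved to the left-hand side, differentiate term by term:
  d/dx[-10x] = -10
  d/dx[e^(x + y)] = (y' + 1)·e^(x + y)
  d/dx[-8] = 0

Separating the contributions that come from x directly and those that come through y:
  without y':      e^(x + y) - 10
  multiplying y':  e^(x + y)

so (e^(x + y) - 10) + (e^(x + y))·y' = 0, and therefore
  dy/dx = -(e^(x + y) - 10)/(e^(x + y)) = 10e^(-x - y) - 1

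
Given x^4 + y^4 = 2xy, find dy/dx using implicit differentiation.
Differentiate both sides with respect to x, treating y as y(x). By the chain rule, any term containing y contributes a factor of y' = dy/dx when we differentiate it.

Move every term to one side and write the relation as F(x, y) = 0. Term by term,
  d/dx[x^4] = 4x^3
  d/dx[-2xy] = -2x·y' - 2y
  d/dx[y^4] = 4y^3·y'

The pieces without y' make up ∂F/∂x and the coefficient of y' is ∂F/∂y:
  ∂F/∂x = 4x^3 - 2y,
  ∂F/∂y = -2x + 4y^3.

Since d/dx[F] = ∂F/∂x + (∂F/∂y)·y' = 0, solve for y':
  (∂F/∂y)·y' = -∂F/∂x
  dy/dx = -(∂F/∂x)/(∂F/∂y) = -(4x^3 - 2y)/(-2x + 4y^3) = (2x^3 - y)/(x - 2y^3)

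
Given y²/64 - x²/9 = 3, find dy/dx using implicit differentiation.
Take d/dx of both sides. Since y is implicitly a function of x, the chain rule attaches a y' = dy/dx factor whenever we differentiate through y.

Set F(x, y) = (left side) − (right side), so the curve is F = 0. Differentiating each term of F:
  d/dx[-x^2/9] = -2x/9
  d/dx[y^2/64] = y·y'/32
  d/dx[-3] = 0

Collecting, the y'-free part is the partial derivative in x and the y' coefficient is the partial derivative in y:
  ∂F/∂x = -2x/9
  ∂F/∂y = y/32

so d/dx[F(x, y(x))] = ∂F/∂x + (∂F/∂y)·y' = 0. Rearranging,
  dy/dx = -(∂F/∂x)/(∂F/∂y) = -(-2x/9)/(y/32) = 64x/(9y)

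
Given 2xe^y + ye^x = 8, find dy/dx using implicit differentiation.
Differentiate the relation implicitly: treat y = y(x) and apply the chain rule, so every y-derivative picks up a y' = dy/dx factor.

With everything moved to the left-hand side, differentiate term by term:
  d/dx[2x·e^(y)] = 2x·y'·e^(y) + 2e^(y)
  d/dx[y·e^(x)] = y·e^(x) + y'·e^(x)
  d/dx[-8] = 0

Separating the contributions that come from x directly and those that come through y:
  without y':      y·e^(x) + 2e^(y)
  multiplying y':  2x·e^(y) + e^(x)

so (y·e^(x) + 2e^(y)) + (2x·e^(y) + e^(x))·y' = 0, and therefore
  dy/dx = -(y·e^(x) + 2e^(y))/(2x·e^(y) + e^(x)) = (-y·e^(x) - 2e^(y))/(2x·e^(y) + e^(x))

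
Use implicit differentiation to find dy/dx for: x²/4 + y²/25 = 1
Differentiate both sides with respect to x, treating y as y(x). By the chain rule, any term containing y contributes a factor of y' = dy/dx when we differentiate it.

Move every term to one side and write the relation as F(x, y) = 0. Term by term,
  d/dx[x^2/4] = x/2
  d/dx[y^2/25] = 2y·y'/25
  d/dx[-1] = 0

The pieces without y' make up ∂F/∂x and the coefficient of y' is ∂F/∂y:
  ∂F/∂x = x/2,
  ∂F/∂y = 2y/25.

Since d/dx[F] = ∂F/∂x + (∂F/∂y)·y' = 0, solve for y':
  (∂F/∂y)·y' = -∂F/∂x
  dy/dx = -(∂F/∂x)/(∂F/∂y) = -(x/2)/(2y/25) = -25x/(4y)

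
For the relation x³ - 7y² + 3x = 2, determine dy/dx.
Differentiate the relation implicitly: treat y = y(x) and apply the chain rule, so every y-derivative picks up a y' = dy/dx factor.

With everything moved to the left-hand side, differentiate term by term:
  d/dx[x^3] = 3x^2
  d/dx[3x] = 3
  d/dx[-7y^2] = -14y·y'
  d/dx[-2] = 0

Separating the contributions that come from x directly and those that come through y:
  without y':      3x^2 + 3
  multiplying y':  -14y

so (3x^2 + 3) + (-14y)·y' = 0, and therefore
  dy/dx = -(3x^2 + 3)/(-14y) = 3(x^2 + 1)/(14y)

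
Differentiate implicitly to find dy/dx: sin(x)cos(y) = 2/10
Apply d/dx to both sides, remembering that y depends on x. Each occurrence of y therefore brings in a y' = dy/dx via the chain rule.

With F(x, y) equal to the left-hand side minus the right, differentiate F term by term:
  d/dx[sin(x)·cos(y)] = -y'·sin(x)·sin(y) + cos(x)·cos(y)
  d/dx[-1/5] = 0
Adding these up, d/dx[F] = 0 becomes
  (cos(x)·cos(y)) + (-sin(x)·sin(y))·y' = 0,
so isolating y',
  dy/dx = -(cos(x)·cos(y))/(-sin(x)·sin(y)) = 1/(tan(x)·tan(y))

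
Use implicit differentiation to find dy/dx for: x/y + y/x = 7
Take d/dx of both sides. Since y is implicitly a function of x, the chain rule attaches a y' = dy/dx factor whenever we differentiate through y.

Set F(x, y) = (left side) − (right side), so the curve is F = 0. Differentiating each term of F:
  d/dx[x/y] = -x·y'/y^2 + 1/y
  d/dx[y/x] = y'/x - y/x^2
  d/dx[-7] = 0

Collecting, the y'-free part is the partial derivative in x and the y' coefficient is the partial derivative in y:
  ∂F/∂x = 1/y - y/x^2
  ∂F/∂y = -x/y^2 + 1/x

so d/dx[F(x, y(x))] = ∂F/∂x + (∂F/∂y)·y' = 0. Rearranging,
  dy/dx = -(∂F/∂x)/(∂F/∂y) = -(1/y - y/x^2)/(-x/y^2 + 1/x)
        = -((x - y)(x + y)/(x^2y))/(-(x - y)(x + y)/(xy^2)) = y/x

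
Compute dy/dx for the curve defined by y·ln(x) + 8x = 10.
Apply d/dx to both sides, remembering that y depends on x. Each occurrence of y therefore brings in a y' = dy/dx via the chain rule.

With F(x, y) equal to the left-hand side minus the right, differentiate F term by term:
  d/dx[8x] = 8
  d/dx[y·ln(x)] = y'·ln(x) + y/x
  d/dx[-10] = 0
Adding these up, d/dx[F] = 0 becomes
  (8 + y/x) + (ln(x))·y' = 0,
so isolating y',
  dy/dx = -(8 + y/x)/(ln(x))
        = -((8x + y)/x)/(ln(x)) = (-8x - y)/(x·ln(x))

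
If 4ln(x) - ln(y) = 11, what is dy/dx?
Differentiate the relation implicitly: treat y = y(x) and apply the chain rule, so every y-derivative picks up a y' = dy/dx factor.

With everything moved to the left-hand side, differentiate term by term:
  d/dx[4ln(x)] = 4/x
  d/dx[-ln(y)] = -y'/y
  d/dx[-11] = 0

Separating the contributions that come from x directly and those that come through y:
  without y':      4/x
  multiplying y':  -1/y

so (4/x) + (-1/y)·y' = 0, and therefore
  dy/dx = -(4/x)/(-1/y) = 4y/x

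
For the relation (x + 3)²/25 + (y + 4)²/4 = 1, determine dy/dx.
Differentiate both sides with respect to x, treating y as y(x). By the chain rule, any term containing y contributes a factor of y' = dy/dx when we differentiate it.

Move every term to one side and write the relation as F(x, y) = 0. Term by term,
  d/dx[(x + 3)^2/25] = 2x/25 + 6/25
  d/dx[(y + 4)^2/4] = y'(y + 4)/2
  d/dx[-1] = 0

The pieces without y' make up ∂F/∂x and the coefficient of y' is ∂F/∂y:
  ∂F/∂x = 2x/25 + 6/25,
  ∂F/∂y = y/2 + 2.

Since d/dx[F] = ∂F/∂x + (∂F/∂y)·y' = 0, solve for y':
  (∂F/∂y)·y' = -∂F/∂x
  dy/dx = -(∂F/∂x)/(∂F/∂y) = -(2x/25 + 6/25)/(y/2 + 2)
        = -(2(x + 3)/25)/((y + 4)/2) = 4(-x - 3)/(25(y + 4))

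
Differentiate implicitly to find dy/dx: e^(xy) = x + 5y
Apply d/dx to both sides, remembering that y depends on x. Each occurrence of y therefore brings in a y' = dy/dx via the chain rule.

With F(x, y) equal to the left-hand side minus the right, differentiate F term by term:
  d/dx[-x] = -1
  d/dx[-5y] = -5·y'
  d/dx[e^(xy)] = (x·y' + y)·e^(xy)
Adding these up, d/dx[F] = 0 becomes
  (y·e^(xy) - 1) + (x·e^(xy) - 5)·y' = 0,
so isolating y',
  dy/dx = -(y·e^(xy) - 1)/(x·e^(xy) - 5) = (-y·e^(xy) + 1)/(x·e^(xy) - 5)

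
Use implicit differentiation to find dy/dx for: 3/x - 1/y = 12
Differentiate both sides with respect to x, treating y as y(x). By the chain rule, any term containing y contributes a factor of y' = dy/dx when we differentiate it.

Move every term to one side and write the relation as F(x, y) = 0. Term by term,
  d/dx[-1/y] = y'/y^2
  d/dx[3/x] = -3/x^2
  d/dx[-12] = 0

The pieces without y' make up ∂F/∂x and the coefficient of y' is ∂F/∂y:
  ∂F/∂x = -3/x^2,
  ∂F/∂y = y^(-2).

Since d/dx[F] = ∂F/∂x + (∂F/∂y)·y' = 0, solve for y':
  (∂F/∂y)·y' = -∂F/∂x
  dy/dx = -(∂F/∂x)/(∂F/∂y) = -(-3/x^2)/(y^(-2)) = 3y^2/x^2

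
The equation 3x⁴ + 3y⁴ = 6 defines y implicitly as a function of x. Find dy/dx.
Differentiate the relation implicitly: treat y = y(x) and apply the chain rule, so every y-derivative picks up a y' = dy/dx factor.

With everything moved to the left-hand side, differentiate term by term:
  d/dx[3x^4] = 12x^3
  d/dx[3y^4] = 12y^3·y'
  d/dx[-6] = 0

Separating the contributions that come from x directly and those that come through y:
  without y':      12x^3
  multiplying y':  12y^3

so (12x^3) + (12y^3)·y' = 0, and therefore
  dy/dx = -(12x^3)/(12y^3) = -x^3/y^3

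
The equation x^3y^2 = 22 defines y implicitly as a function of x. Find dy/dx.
Take d/dx of both sides. Since y is implicitly a function of x, the chain rule attaches a y' = dy/dx factor whenever we differentiate through y.

Set F(x, y) = (left side) − (right side), so the curve is F = 0. Differentiating each term of F:
  d/dx[x^3y^2] = 2x^3y·y' + 3x^2y^2
  d/dx[-22] = 0

Collecting, the y'-free part is the partial derivative in x and the y' coefficient is the partial derivative in y:
  ∂F/∂x = 3x^2y^2
  ∂F/∂y = 2x^3y

so d/dx[F(x, y(x))] = ∂F/∂x + (∂F/∂y)·y' = 0. Rearranging,
  dy/dx = -(∂F/∂x)/(∂F/∂y) = -(3x^2y^2)/(2x^3y) = -3y/(2x)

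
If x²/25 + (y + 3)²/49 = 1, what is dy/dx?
Apply d/dx to both sides, remembering that y depends on x. Each occurrence of y therefore brings in a y' = dy/dx via the chain rule.

With F(x, y) equal to the left-hand side minus the right, differentiate F term by term:
  d/dx[x^2/25] = 2x/25
  d/dx[(y + 3)^2/49] = 2·y'(y + 3)/49
  d/dx[-1] = 0
Adding these up, d/dx[F] = 0 becomes
  (2x/25) + (2y/49 + 6/49)·y' = 0,
so isolating y',
  dy/dx = -(2x/25)/(2y/49 + 6/49)
        = -(2x/25)/(2(y + 3)/49) = -49x/(25y + 75)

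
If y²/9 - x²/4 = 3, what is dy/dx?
Apply d/dx to both sides, remembering that y depends on x. Each occurrence of y therefore brings in a y' = dy/dx via the chain rule.

With F(x, y) equal to the left-hand side minus the right, differentiate F term by term:
  d/dx[-x^2/4] = -x/2
  d/dx[y^2/9] = 2y·y'/9
  d/dx[-3] = 0
Adding these up, d/dx[F] = 0 becomes
  (-x/2) + (2y/9)·y' = 0,
so isolating y',
  dy/dx = -(-x/2)/(2y/9) = 9x/(4y)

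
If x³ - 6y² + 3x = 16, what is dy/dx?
Differentiate the relation implicitly: treat y = y(x) and apply the chain rule, so every y-derivative picks up a y' = dy/dx factor.

With everything moved to the left-hand side, differentiate term by term:
  d/dx[x^3] = 3x^2
  d/dx[3x] = 3
  d/dx[-6y^2] = -12y·y'
  d/dx[-16] = 0

Separating the contributions that come from x directly and those that come through y:
  without y':      3x^2 + 3
  multiplying y':  -12y

so (3x^2 + 3) + (-12y)·y' = 0, and therefore
  dy/dx = -(3x^2 + 3)/(-12y) = (x^2 + 1)/(4y)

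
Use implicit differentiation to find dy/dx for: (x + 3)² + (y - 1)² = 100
Differentiate the relation implicitly: treat y = y(x) and apply the chain rule, so every y-derivative picks up a y' = dy/dx factor.

With everything moved to the left-hand side, differentiate term by term:
  d/dx[(x + 3)^2] = 2x + 6
  d/dx[(y - 1)^2] = 2·y'(y - 1)
  d/dx[-100] = 0

Separating the contributions that come from x directly and those that come through y:
  without y':      2x + 6
  multiplying y':  2y - 2

so (2x + 6) + (2y - 2)·y' = 0, and therefore
  dy/dx = -(2x + 6)/(2y - 2) = (-x - 3)/(y - 1)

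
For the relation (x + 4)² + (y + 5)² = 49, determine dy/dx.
Differentiate both sides with respect to x, treating y as y(x). By the chain rule, any term containing y contributes a factor of y' = dy/dx when we differentiate it.

Move every term to one side and write the relation as F(x, y) = 0. Term by term,
  d/dx[(x + 4)^2] = 2x + 8
  d/dx[(y + 5)^2] = 2·y'(y + 5)
  d/dx[-49] = 0

The pieces without y' make up ∂F/∂x and the coefficient of y' is ∂F/∂y:
  ∂F/∂x = 2x + 8,
  ∂F/∂y = 2y + 10.

Since d/dx[F] = ∂F/∂x + (∂F/∂y)·y' = 0, solve for y':
  (∂F/∂y)·y' = -∂F/∂x
  dy/dx = -(∂F/∂x)/(∂F/∂y) = -(2x + 8)/(2y + 10) = (-x - 4)/(y + 5)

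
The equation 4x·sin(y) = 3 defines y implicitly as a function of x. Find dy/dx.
Differentiate the relation implicitly: treat y = y(x) and apply the chain rule, so every y-derivative picks up a y' = dy/dx factor.

With everything moved to the left-hand side, differentiate term by term:
  d/dx[4x·sin(y)] = 4x·y'·cos(y) + 4sin(y)
  d/dx[-3] = 0

Separating the contributions that come from x directly and those that come through y:
  without y':      4sin(y)
  multiplying y':  4x·cos(y)

so (4sin(y)) + (4x·cos(y))·y' = 0, and therefore
  dy/dx = -(4sin(y))/(4x·cos(y)) = -tan(y)/x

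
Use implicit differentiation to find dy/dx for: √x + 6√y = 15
Apply d/dx to both sides, remembering that y depends on x. Each occurrence of y therefore brings in a y' = dy/dx via the chain rule.

With F(x, y) equal to the left-hand side minus the right, differentiate F term by term:
  d/dx[√(x)] = 1/(2√(x))
  d/dx[6√(y)] = 3·y'/√(y)
  d/dx[-15] = 0
Adding these up, d/dx[F] = 0 becomes
  (1/(2√(x))) + (3/√(y))·y' = 0,
so isolating y',
  dy/dx = -(1/(2√(x)))/(3/√(y)) = -√(y)/(6√(x))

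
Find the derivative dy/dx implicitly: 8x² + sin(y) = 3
Take d/dx of both sides. Since y is implicitly a function of x, the chain rule attaches a y' = dy/dx factor whenever we differentiate through y.

Set F(x, y) = (left side) − (right side), so the curve is F = 0. Differentiating each term of F:
  d/dx[8x^2] = 16x
  d/dx[sin(y)] = y'·cos(y)
  d/dx[-3] = 0

Collecting, the y'-free part is the partial derivative in x and the y' coefficient is the partial derivative in y:
  ∂F/∂x = 16x
  ∂F/∂y = cos(y)

so d/dx[F(x, y(x))] = ∂F/∂x + (∂F/∂y)·y' = 0. Rearranging,
  dy/dx = -(∂F/∂x)/(∂F/∂y) = -(16x)/(cos(y)) = -16x/cos(y)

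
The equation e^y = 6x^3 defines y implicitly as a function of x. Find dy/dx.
Apply d/dx to both sides, remembering that y depends on x. Each occurrence of y therefore brings in a y' = dy/dx via the chain rule.

With F(x, y) equal to the left-hand side minus the right, differentiate F term by term:
  d/dx[-6x^3] = -18x^2
  d/dx[e^(y)] = y'·e^(y)
Adding these up, d/dx[F] = 0 becomes
  (-18x^2) + (e^(y))·y' = 0,
so isolating y',
  dy/dx = -(-18x^2)/(e^(y)) = 18x^2e^(-y)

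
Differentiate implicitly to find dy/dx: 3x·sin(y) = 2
Differentiate the relation implicitly: treat y = y(x) and apply the chain rule, so every y-derivative picks up a y' = dy/dx factor.

With everything moved to the left-hand side, differentiate term by term:
  d/dx[3x·sin(y)] = 3x·y'·cos(y) + 3sin(y)
  d/dx[-2] = 0

Separating the contributions that come from x directly and those that come through y:
  without y':      3sin(y)
  multiplying y':  3x·cos(y)

so (3sin(y)) + (3x·cos(y))·y' = 0, and therefore
  dy/dx = -(3sin(y))/(3x·cos(y)) = -tan(y)/x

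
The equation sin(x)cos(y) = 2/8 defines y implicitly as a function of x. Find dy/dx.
Take d/dx of both sides. Since y is implicitly a function of x, the chain rule attaches a y' = dy/dx factor whenever we differentiate through y.

Set F(x, y) = (left side) − (right side), so the curve is F = 0. Differentiating each term of F:
  d/dx[sin(x)·cos(y)] = -y'·sin(x)·sin(y) + cos(x)·cos(y)
  d/dx[-1/4] = 0

Collecting, the y'-free part is the partial derivative in x and the y' coefficient is the partial derivative in y:
  ∂F/∂x = cos(x)·cos(y)
  ∂F/∂y = -sin(x)·sin(y)

so d/dx[F(x, y(x))] = ∂F/∂x + (∂F/∂y)·y' = 0. Rearranging,
  dy/dx = -(∂F/∂x)/(∂F/∂y) = -(cos(x)·cos(y))/(-sin(x)·sin(y)) = 1/(tan(x)·tan(y))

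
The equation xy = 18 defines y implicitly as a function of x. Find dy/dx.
Differentiate both sides with respect to x, treating y as y(x). By the chain rule, any term containing y contributes a factor of y' = dy/dx when we differentiate it.

Move every term to one side and write the relation as F(x, y) = 0. Term by term,
  d/dx[xy] = x·y' + y
  d/dx[-18] = 0

The pieces without y' make up ∂F/∂x and the coefficient of y' is ∂F/∂y:
  ∂F/∂x = y,
  ∂F/∂y = x.

Since d/dx[F] = ∂F/∂x + (∂F/∂y)·y' = 0, solve for y':
  (∂F/∂y)·y' = -∂F/∂x
  dy/dx = -(∂F/∂x)/(∂F/∂y) = -(y)/(x) = -y/x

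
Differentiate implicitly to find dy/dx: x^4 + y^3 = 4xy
Differentiate both sides with respect to x, treating y as y(x). By the chain rule, any term containing y contributes a factor of y' = dy/dx when we differentiate it.

Move every term to one side and write the relation as F(x, y) = 0. Term by term,
  d/dx[x^4] = 4x^3
  d/dx[-4xy] = -4x·y' - 4y
  d/dx[y^3] = 3y^2·y'

The pieces without y' make up ∂F/∂x and the coefficient of y' is ∂F/∂y:
  ∂F/∂x = 4x^3 - 4y,
  ∂F/∂y = -4x + 3y^2.

Since d/dx[F] = ∂F/∂x + (∂F/∂y)·y' = 0, solve for y':
  (∂F/∂y)·y' = -∂F/∂x
  dy/dx = -(∂F/∂x)/(∂F/∂y) = -(4x^3 - 4y)/(-4x + 3y^2) = 4(x^3 - y)/(4x - 3y^2)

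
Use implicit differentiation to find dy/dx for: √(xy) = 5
Differentiate both sides with respect to x, treating y as y(x). By the chain rule, any term containing y contributes a factor of y' = dy/dx when we differentiate it.

Move every term to one side and write the relation as F(x, y) = 0. Term by term,
  d/dx[√(xy)] = √(xy)(x·y'/2 + y/2)/(xy)
  d/dx[-5] = 0

The pieces without y' make up ∂F/∂x and the coefficient of y' is ∂F/∂y:
  ∂F/∂x = √(xy)/(2x),
  ∂F/∂y = √(xy)/(2y).

Since d/dx[F] = ∂F/∂x + (∂F/∂y)·y' = 0, solve for y':
  (∂F/∂y)·y' = -∂F/∂x
  dy/dx = -(∂F/∂x)/(∂F/∂y) = -(√(xy)/(2x))/(√(xy)/(2y)) = -y/x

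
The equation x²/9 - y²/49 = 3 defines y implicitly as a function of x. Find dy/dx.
Take d/dx of both sides. Since y is implicitly a function of x, the chain rule attaches a y' = dy/dx factor whenever we differentiate through y.

Set F(x, y) = (left side) − (right side), so the curve is F = 0. Differentiating each term of F:
  d/dx[x^2/9] = 2x/9
  d/dx[-y^2/49] = -2y·y'/49
  d/dx[-3] = 0

Collecting, the y'-free part is the partial derivative in x and the y' coefficient is the partial derivative in y:
  ∂F/∂x = 2x/9
  ∂F/∂y = -2y/49

so d/dx[F(x, y(x))] = ∂F/∂x + (∂F/∂y)·y' = 0. Rearranging,
  dy/dx = -(∂F/∂x)/(∂F/∂y) = -(2x/9)/(-2y/49) = 49x/(9y)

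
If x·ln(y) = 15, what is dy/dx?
Take d/dx of both sides. Since y is implicitly a function of x, the chain rule attaches a y' = dy/dx factor whenever we differentiate through y.

Set F(x, y) = (left side) − (right side), so the curve is F = 0. Differentiating each term of F:
  d/dx[x·ln(y)] = x·y'/y + ln(y)
  d/dx[-15] = 0

Collecting, the y'-free part is the partial derivative in x and the y' coefficient is the partial derivative in y:
  ∂F/∂x = ln(y)
  ∂F/∂y = x/y

so d/dx[F(x, y(x))] = ∂F/∂x + (∂F/∂y)·y' = 0. Rearranging,
  dy/dx = -(∂F/∂x)/(∂F/∂y) = -(ln(y))/(x/y) = -y·ln(y)/x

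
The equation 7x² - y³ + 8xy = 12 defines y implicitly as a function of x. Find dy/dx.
Differentiate the relation implicitly: treat y = y(x) and apply the chain rule, so every y-derivative picks up a y' = dy/dx factor.

With everything moved to the left-hand side, differentiate term by term:
  d/dx[7x^2] = 14x
  d/dx[8xy] = 8x·y' + 8y
  d/dx[-y^3] = -3y^2·y'
  d/dx[-12] = 0

Separating the contributions that come from x directly and those that come through y:
  without y':      14x + 8y
  multiplying y':  8x - 3y^2

so (14x + 8y) + (8x - 3y^2)·y' = 0, and therefore
  dy/dx = -(14x + 8y)/(8x - 3y^2) = 2(-7x - 4y)/(8x - 3y^2)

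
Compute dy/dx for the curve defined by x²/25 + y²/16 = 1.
Take d/dx of both sides. Since y is implicitly a function of x, the chain rule attaches a y' = dy/dx factor whenever we differentiate through y.

Set F(x, y) = (left side) − (right side), so the curve is F = 0. Differentiating each term of F:
  d/dx[x^2/25] = 2x/25
  d/dx[y^2/16] = y·y'/8
  d/dx[-1] = 0

Collecting, the y'-free part is the partial derivative in x and the y' coefficient is the partial derivative in y:
  ∂F/∂x = 2x/25
  ∂F/∂y = y/8

so d/dx[F(x, y(x))] = ∂F/∂x + (∂F/∂y)·y' = 0. Rearranging,
  dy/dx = -(∂F/∂x)/(∂F/∂y) = -(2x/25)/(y/8) = -16x/(25y)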